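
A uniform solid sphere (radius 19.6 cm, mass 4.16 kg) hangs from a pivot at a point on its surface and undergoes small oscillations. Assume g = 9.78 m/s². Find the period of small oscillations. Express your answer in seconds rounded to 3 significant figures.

I_cm = (2/5)mr² = 0.06392 kg·m². The pivot is at distance d = 0.196 m from the centre of mass.
By the parallel-axis theorem, I = I_cm + md² = 0.06392 + 0.1598 = 0.2237 kg·m².
T = 2π√(I/(mgd)) = 2π√(0.2237/(4.16 × 9.78 × 0.196)) = 1.05 s.

1.05 s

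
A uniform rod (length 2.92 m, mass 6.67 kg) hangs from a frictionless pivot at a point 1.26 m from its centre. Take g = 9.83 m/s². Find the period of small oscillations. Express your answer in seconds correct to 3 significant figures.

For a physical pendulum T = 2π√(I/(mgd)), with d = 1.260 m from pivot to centre of mass.
I_cm = mL²/12 = 6.67 × 2.92²/12 = 4.739 kg·m²; I = I_cm + md² = 4.739 + 6.67 × 1.260² = 15.33 kg·m².
T = 2π√(15.33/(6.67 × 9.83 × 1.260)) = 2.71 s.

2.71 s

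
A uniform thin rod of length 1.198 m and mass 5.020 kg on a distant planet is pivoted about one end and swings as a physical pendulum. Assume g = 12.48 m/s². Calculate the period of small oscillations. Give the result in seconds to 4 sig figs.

1.589 s

For a physical pendulum T = 2π√(I/(mgd)), with d = 0.59900 m from pivot to centre of mass.
I_cm = mL²/12 = 5.020 × 1.198²/12 = 0.60039 kg·m²; I = I_cm + md² = 0.60039 + 5.020 × 0.59900² = 2.4016 kg·m².
T = 2π√(2.4016/(5.020 × 12.48 × 0.59900)) = 1.589 s.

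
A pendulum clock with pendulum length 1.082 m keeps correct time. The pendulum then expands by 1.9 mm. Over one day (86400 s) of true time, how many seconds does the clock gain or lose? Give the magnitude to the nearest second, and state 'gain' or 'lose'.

lose 76 s

T ∝ √L, so T'/T = √(1.08390/1.082) = 1.00088.
In 86400 s of true time the clock registers 86400/1.00088 = 86324.2 s, so it loses 76 s.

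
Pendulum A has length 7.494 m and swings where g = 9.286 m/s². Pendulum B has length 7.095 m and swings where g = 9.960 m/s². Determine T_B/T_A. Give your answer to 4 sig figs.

0.9395

T = 2π√(L/g), so T_B/T_A = √((L_B/g_B)/(L_A/g_A)) = √((7.095/9.960)/(7.494/9.286)) = 0.9395.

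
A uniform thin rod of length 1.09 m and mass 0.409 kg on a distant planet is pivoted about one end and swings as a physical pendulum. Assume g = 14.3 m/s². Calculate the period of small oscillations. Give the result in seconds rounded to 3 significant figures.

For a physical pendulum T = 2π√(I/(mgd)), with d = 0.5450 m from pivot to centre of mass.
I_cm = mL²/12 = 0.409 × 1.09²/12 = 0.04049 kg·m²; I = I_cm + md² = 0.04049 + 0.409 × 0.5450² = 0.1620 kg·m².
T = 2π√(0.1620/(0.409 × 14.3 × 0.5450)) = 1.42 s.

1.42 s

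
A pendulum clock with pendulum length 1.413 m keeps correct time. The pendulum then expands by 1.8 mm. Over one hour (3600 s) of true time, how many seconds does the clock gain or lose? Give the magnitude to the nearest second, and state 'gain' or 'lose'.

T ∝ √L, so T'/T = √(1.41480/1.413) = 1.00064.
In 3600 s of true time the clock registers 3600/1.00064 = 3597.7 s, so it loses 2 s.

lose 2 s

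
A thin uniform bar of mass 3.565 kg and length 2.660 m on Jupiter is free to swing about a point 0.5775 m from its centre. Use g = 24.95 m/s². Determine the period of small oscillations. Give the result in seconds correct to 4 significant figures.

1.590 s

For a physical pendulum T = 2π√(I/(mgd)), with d = 0.57750 m from pivot to centre of mass.
I_cm = mL²/12 = 3.565 × 2.660²/12 = 2.1020 kg·m²; I = I_cm + md² = 2.1020 + 3.565 × 0.57750² = 3.2910 kg·m².
T = 2π√(3.2910/(3.565 × 24.95 × 0.57750)) = 1.590 s.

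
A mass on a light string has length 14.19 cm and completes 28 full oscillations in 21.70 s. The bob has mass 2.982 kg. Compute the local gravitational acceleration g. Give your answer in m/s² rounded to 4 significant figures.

T = 21.70/28 = 0.77500 s.
From T = 2π√(L/g), g = 4π²L/T² = 4π² × 0.1419/0.77500² = 9.327 m/s².

9.327 m/s²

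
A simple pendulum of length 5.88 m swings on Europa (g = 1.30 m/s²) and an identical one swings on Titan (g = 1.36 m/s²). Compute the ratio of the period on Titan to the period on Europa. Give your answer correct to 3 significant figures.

0.978

T ∝ 1/√g, so T₂/T₁ = √(g₁/g₂) = √(1.30/1.36) = 0.978.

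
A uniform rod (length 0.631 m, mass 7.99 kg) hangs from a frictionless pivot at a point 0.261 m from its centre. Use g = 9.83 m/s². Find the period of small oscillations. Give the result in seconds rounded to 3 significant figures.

1.25 s

For a physical pendulum T = 2π√(I/(mgd)), with d = 0.2610 m from pivot to centre of mass.
I_cm = mL²/12 = 7.99 × 0.631²/12 = 0.2651 kg·m²; I = I_cm + md² = 0.2651 + 7.99 × 0.2610² = 0.8094 kg·m².
T = 2π√(0.8094/(7.99 × 9.83 × 0.2610)) = 1.25 s.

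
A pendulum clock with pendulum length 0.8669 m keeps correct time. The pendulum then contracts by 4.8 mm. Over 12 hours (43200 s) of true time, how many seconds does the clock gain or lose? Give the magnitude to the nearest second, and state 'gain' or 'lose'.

gain 120 s

T ∝ √L, so T'/T = √(0.86210/0.8669) = 0.997228.
In 43200 s of true time the clock registers 43200/0.997228 = 43320.1 s, so it gains 120 s.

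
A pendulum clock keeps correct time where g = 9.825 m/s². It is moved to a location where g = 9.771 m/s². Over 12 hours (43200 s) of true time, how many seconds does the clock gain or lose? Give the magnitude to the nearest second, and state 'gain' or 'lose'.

lose 119 s

The clock's period scales as T ∝ 1/√g, so T'/T = √(9.825/9.771) = 1.00276.
In 43200 s of true time the clock registers 43200/1.00276 = 43081.1 s, so it loses 119 s.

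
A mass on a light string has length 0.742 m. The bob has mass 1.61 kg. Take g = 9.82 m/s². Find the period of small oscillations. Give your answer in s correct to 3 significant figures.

1.73 s

T = 2π√(L/g) = 2π√(0.742/9.82) = 2π × 0.2749 = 1.73 s.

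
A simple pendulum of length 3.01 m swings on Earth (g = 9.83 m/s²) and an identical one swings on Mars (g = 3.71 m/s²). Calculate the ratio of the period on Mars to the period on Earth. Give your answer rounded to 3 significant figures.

T ∝ 1/√g, so T₂/T₁ = √(g₁/g₂) = √(9.83/3.71) = 1.63.

1.63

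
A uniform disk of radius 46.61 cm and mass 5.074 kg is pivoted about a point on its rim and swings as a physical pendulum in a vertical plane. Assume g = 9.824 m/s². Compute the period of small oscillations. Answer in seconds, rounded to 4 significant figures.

I_cm = ½mr² = 0.55116 kg·m². The pivot is at distance d = 0.4661 m from the centre of mass.
By the parallel-axis theorem, I = I_cm + md² = 0.55116 + 1.1023 = 1.6535 kg·m².
T = 2π√(I/(mgd)) = 2π√(1.6535/(5.074 × 9.824 × 0.4661)) = 1.676 s.

1.676 s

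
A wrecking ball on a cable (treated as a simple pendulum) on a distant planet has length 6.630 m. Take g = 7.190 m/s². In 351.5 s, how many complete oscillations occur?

58

T = 2π√(L/g) = 2π√(6.630/7.190) = 6.0335 s.
Number of complete oscillations = ⌊351.5/6.0335⌋ = ⌊58.258⌋ = 58.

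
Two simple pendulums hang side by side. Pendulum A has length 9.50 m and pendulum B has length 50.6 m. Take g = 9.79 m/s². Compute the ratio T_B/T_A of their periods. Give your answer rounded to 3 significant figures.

T ∝ √L, so T_B/T_A = √(L_B/L_A) = √(50.6/9.50) = 2.31.

2.31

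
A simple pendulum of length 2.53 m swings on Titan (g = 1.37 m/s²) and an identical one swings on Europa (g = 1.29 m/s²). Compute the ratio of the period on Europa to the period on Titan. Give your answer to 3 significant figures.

T ∝ 1/√g, so T₂/T₁ = √(g₁/g₂) = √(1.37/1.29) = 1.03.

1.03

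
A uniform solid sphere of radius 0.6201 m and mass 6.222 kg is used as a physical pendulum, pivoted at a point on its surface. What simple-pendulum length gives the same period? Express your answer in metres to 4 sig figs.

The equivalent simple-pendulum length is L_eq = I/(md), where I is about the pivot and d = 0.62010 m.
I_cm = (2/5)mR² = 0.95700 kg·m², so I = I_cm + md² = 0.95700 + 2.3925 = 3.3495 kg·m².
L_eq = 3.3495/(6.222 × 0.62010) = 0.8681 m.

0.8681 m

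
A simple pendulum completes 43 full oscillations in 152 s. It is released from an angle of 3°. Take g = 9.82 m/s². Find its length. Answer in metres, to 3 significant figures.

T = 152/43 = 3.535 s.
From T = 2π√(L/g), L = gT²/(4π²) = 9.82 × 3.535²/(4π²) = 3.11 m.

3.11 m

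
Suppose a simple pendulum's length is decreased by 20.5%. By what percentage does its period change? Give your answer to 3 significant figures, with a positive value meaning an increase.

T ∝ √L, so T'/T = √(0.7950) = 0.8916.
Percentage change in T = (0.8916 − 1) × 100% = -10.8%.

-10.8%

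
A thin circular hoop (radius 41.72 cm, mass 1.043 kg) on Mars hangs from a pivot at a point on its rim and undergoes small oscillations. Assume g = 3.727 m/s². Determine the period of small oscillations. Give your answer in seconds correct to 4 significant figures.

2.973 s

I_cm = mr² = 0.18154 kg·m². The pivot is at distance d = 0.4172 m from the centre of mass.
By the parallel-axis theorem, I = I_cm + md² = 0.18154 + 0.18154 = 0.36308 kg·m².
T = 2π√(I/(mgd)) = 2π√(0.36308/(1.043 × 3.727 × 0.4172)) = 2.973 s.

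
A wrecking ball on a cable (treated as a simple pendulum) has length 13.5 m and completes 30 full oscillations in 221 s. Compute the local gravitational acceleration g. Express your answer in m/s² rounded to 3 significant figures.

9.82 m/s²

T = 221/30 = 7.367 s.
From T = 2π√(L/g), g = 4π²L/T² = 4π² × 13.5/7.367² = 9.82 m/s².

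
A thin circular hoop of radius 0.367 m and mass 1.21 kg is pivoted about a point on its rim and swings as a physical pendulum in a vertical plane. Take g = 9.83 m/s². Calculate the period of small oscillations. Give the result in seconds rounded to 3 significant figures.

I_cm = mr² = 0.1630 kg·m². The pivot is at distance d = 0.367 m from the centre of mass.
By the parallel-axis theorem, I = I_cm + md² = 0.1630 + 0.1630 = 0.3259 kg·m².
T = 2π√(I/(mgd)) = 2π√(0.3259/(1.21 × 9.83 × 0.367)) = 1.72 s.

1.72 s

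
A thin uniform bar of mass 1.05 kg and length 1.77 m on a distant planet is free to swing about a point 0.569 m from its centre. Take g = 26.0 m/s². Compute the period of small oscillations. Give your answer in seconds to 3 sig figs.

For a physical pendulum T = 2π√(I/(mgd)), with d = 0.5690 m from pivot to centre of mass.
I_cm = mL²/12 = 1.05 × 1.77²/12 = 0.2741 kg·m²; I = I_cm + md² = 0.2741 + 1.05 × 0.5690² = 0.6141 kg·m².
T = 2π√(0.6141/(1.05 × 26.0 × 0.5690)) = 1.25 s.

1.25 s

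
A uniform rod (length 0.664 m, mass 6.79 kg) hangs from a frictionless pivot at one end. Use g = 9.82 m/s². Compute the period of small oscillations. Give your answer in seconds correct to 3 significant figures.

1.33 s

For a physical pendulum T = 2π√(I/(mgd)), with d = 0.3320 m from pivot to centre of mass.
I_cm = mL²/12 = 6.79 × 0.664²/12 = 0.2495 kg·m²; I = I_cm + md² = 0.2495 + 6.79 × 0.3320² = 0.9979 kg·m².
T = 2π√(0.9979/(6.79 × 9.82 × 0.3320)) = 1.33 s.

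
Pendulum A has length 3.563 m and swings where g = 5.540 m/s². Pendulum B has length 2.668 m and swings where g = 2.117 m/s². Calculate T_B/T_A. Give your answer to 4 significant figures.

T = 2π√(L/g), so T_B/T_A = √((L_B/g_B)/(L_A/g_A)) = √((2.668/2.117)/(3.563/5.540)) = 1.400.

1.400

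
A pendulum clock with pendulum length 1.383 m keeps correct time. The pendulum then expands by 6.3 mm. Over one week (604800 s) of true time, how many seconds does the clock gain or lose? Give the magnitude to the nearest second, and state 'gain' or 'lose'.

lose 1373 s

T ∝ √L, so T'/T = √(1.38930/1.383) = 1.00228.
In 604800 s of true time the clock registers 604800/1.00228 = 603427.2 s, so it loses 1373 s.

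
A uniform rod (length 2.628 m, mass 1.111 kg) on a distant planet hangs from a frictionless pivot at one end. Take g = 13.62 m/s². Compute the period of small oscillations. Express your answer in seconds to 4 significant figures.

For a physical pendulum T = 2π√(I/(mgd)), with d = 1.3140 m from pivot to centre of mass.
I_cm = mL²/12 = 1.111 × 2.628²/12 = 0.63942 kg·m²; I = I_cm + md² = 0.63942 + 1.111 × 1.3140² = 2.5577 kg·m².
T = 2π√(2.5577/(1.111 × 13.62 × 1.3140)) = 2.254 s.

2.254 s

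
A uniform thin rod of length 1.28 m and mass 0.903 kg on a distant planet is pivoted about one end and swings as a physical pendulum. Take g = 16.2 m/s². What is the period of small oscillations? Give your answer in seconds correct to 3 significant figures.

1.44 s

For a physical pendulum T = 2π√(I/(mgd)), with d = 0.6400 m from pivot to centre of mass.
I_cm = mL²/12 = 0.903 × 1.28²/12 = 0.1233 kg·m²; I = I_cm + md² = 0.1233 + 0.903 × 0.6400² = 0.4932 kg·m².
T = 2π√(0.4932/(0.903 × 16.2 × 0.6400)) = 1.44 s.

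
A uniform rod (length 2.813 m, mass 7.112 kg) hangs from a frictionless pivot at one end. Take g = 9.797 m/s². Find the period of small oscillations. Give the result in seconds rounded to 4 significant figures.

2.749 s

For a physical pendulum T = 2π√(I/(mgd)), with d = 1.4065 m from pivot to centre of mass.
I_cm = mL²/12 = 7.112 × 2.813²/12 = 4.6898 kg·m²; I = I_cm + md² = 4.6898 + 7.112 × 1.4065² = 18.759 kg·m².
T = 2π√(18.759/(7.112 × 9.797 × 1.4065)) = 2.749 s.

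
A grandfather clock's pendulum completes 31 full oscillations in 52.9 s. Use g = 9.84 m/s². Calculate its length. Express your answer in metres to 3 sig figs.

T = 52.9/31 = 1.706 s.
From T = 2π√(L/g), L = gT²/(4π²) = 9.84 × 1.706²/(4π²) = 0.726 m.

0.726 m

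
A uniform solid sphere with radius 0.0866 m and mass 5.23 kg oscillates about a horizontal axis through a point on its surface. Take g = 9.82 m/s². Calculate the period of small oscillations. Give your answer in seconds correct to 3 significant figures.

0.698 s

I_cm = (2/5)mr² = 0.01569 kg·m². The pivot is at distance d = 0.0866 m from the centre of mass.
By the parallel-axis theorem, I = I_cm + md² = 0.01569 + 0.03922 = 0.05491 kg·m².
T = 2π√(I/(mgd)) = 2π√(0.05491/(5.23 × 9.82 × 0.0866)) = 0.698 s.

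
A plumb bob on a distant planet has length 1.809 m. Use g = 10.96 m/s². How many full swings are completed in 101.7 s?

T = 2π√(L/g) = 2π√(1.809/10.96) = 2.5527 s.
Number of complete oscillations = ⌊101.7/2.5527⌋ = ⌊39.841⌋ = 39.

39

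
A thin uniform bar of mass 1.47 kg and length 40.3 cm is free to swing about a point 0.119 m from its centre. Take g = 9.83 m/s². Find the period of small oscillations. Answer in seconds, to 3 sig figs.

0.967 s

For a physical pendulum T = 2π√(I/(mgd)), with d = 0.1190 m from pivot to centre of mass.
I_cm = mL²/12 = 1.47 × 0.403²/12 = 0.01990 kg·m²; I = I_cm + md² = 0.01990 + 1.47 × 0.1190² = 0.04071 kg·m².
T = 2π√(0.04071/(1.47 × 9.83 × 0.1190)) = 0.967 s.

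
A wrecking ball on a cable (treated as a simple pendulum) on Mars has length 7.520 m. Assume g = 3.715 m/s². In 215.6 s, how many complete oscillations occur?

24

T = 2π√(L/g) = 2π√(7.520/3.715) = 8.9394 s.
Number of complete oscillations = ⌊215.6/8.9394⌋ = ⌊24.118⌋ = 24.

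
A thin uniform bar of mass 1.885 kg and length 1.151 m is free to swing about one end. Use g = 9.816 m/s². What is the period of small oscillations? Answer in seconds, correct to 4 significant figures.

1.757 s

For a physical pendulum T = 2π√(I/(mgd)), with d = 0.57550 m from pivot to centre of mass.
I_cm = mL²/12 = 1.885 × 1.151²/12 = 0.20810 kg·m²; I = I_cm + md² = 0.20810 + 1.885 × 0.57550² = 0.83242 kg·m².
T = 2π√(0.83242/(1.885 × 9.816 × 0.57550)) = 1.757 s.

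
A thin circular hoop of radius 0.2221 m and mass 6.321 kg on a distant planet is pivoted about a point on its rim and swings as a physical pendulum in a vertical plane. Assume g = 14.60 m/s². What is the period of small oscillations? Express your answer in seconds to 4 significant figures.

1.096 s

I_cm = mr² = 0.31180 kg·m². The pivot is at distance d = 0.2221 m from the centre of mass.
By the parallel-axis theorem, I = I_cm + md² = 0.31180 + 0.31180 = 0.62361 kg·m².
T = 2π√(I/(mgd)) = 2π√(0.62361/(6.321 × 14.60 × 0.2221)) = 1.096 s.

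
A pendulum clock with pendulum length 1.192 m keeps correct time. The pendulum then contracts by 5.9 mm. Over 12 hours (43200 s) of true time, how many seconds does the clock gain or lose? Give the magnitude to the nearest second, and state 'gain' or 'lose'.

T ∝ √L, so T'/T = √(1.18610/1.192) = 0.997522.
In 43200 s of true time the clock registers 43200/0.997522 = 43307.3 s, so it gains 107 s.

gain 107 s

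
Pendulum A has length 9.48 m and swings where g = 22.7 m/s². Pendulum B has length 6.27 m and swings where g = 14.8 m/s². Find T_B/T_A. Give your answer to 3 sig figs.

T = 2π√(L/g), so T_B/T_A = √((L_B/g_B)/(L_A/g_A)) = √((6.27/14.8)/(9.48/22.7)) = 1.01.

1.01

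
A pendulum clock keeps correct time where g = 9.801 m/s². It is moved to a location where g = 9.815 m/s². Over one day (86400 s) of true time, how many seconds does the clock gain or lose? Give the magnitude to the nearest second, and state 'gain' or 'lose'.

The clock's period scales as T ∝ 1/√g, so T'/T = √(9.801/9.815) = 0.999287.
In 86400 s of true time the clock registers 86400/0.999287 = 86461.7 s, so it gains 62 s.

gain 62 s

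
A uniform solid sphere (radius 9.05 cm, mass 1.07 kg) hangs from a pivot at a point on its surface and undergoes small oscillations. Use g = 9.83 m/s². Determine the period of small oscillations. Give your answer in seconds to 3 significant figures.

0.713 s

I_cm = (2/5)mr² = 0.003505 kg·m². The pivot is at distance d = 0.0905 m from the centre of mass.
By the parallel-axis theorem, I = I_cm + md² = 0.003505 + 0.008764 = 0.01227 kg·m².
T = 2π√(I/(mgd)) = 2π√(0.01227/(1.07 × 9.83 × 0.0905)) = 0.713 s.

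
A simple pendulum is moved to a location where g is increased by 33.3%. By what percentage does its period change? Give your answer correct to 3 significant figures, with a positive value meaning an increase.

-13.4%

T ∝ 1/√g, so T'/T = 1/√(1.333) = 0.8661.
Percentage change in T = (0.8661 − 1) × 100% = -13.4%.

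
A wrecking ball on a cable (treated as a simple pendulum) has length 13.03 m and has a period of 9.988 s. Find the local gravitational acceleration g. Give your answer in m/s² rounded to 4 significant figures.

From T = 2π√(L/g), g = 4π²L/T² = 4π² × 13.03/9.9880² = 5.156 m/s².

5.156 m/s²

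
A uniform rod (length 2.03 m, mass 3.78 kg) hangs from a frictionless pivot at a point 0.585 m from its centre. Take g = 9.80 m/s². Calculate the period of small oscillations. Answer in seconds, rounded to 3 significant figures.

For a physical pendulum T = 2π√(I/(mgd)), with d = 0.5850 m from pivot to centre of mass.
I_cm = mL²/12 = 3.78 × 2.03²/12 = 1.298 kg·m²; I = I_cm + md² = 1.298 + 3.78 × 0.5850² = 2.592 kg·m².
T = 2π√(2.592/(3.78 × 9.80 × 0.5850)) = 2.17 s.

2.17 s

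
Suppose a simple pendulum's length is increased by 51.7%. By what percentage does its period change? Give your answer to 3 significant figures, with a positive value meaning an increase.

23.2%

T ∝ √L, so T'/T = √(1.517) = 1.232.
Percentage change in T = (1.232 − 1) × 100% = 23.2%.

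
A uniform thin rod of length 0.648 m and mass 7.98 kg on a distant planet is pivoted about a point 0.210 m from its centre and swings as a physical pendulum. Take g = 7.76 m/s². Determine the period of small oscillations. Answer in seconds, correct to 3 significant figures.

1.38 s

For a physical pendulum T = 2π√(I/(mgd)), with d = 0.2100 m from pivot to centre of mass.
I_cm = mL²/12 = 7.98 × 0.648²/12 = 0.2792 kg·m²; I = I_cm + md² = 0.2792 + 7.98 × 0.2100² = 0.6312 kg·m².
T = 2π√(0.6312/(7.98 × 7.76 × 0.2100)) = 1.38 s.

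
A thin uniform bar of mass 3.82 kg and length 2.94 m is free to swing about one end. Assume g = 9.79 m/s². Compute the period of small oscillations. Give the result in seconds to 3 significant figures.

2.81 s

For a physical pendulum T = 2π√(I/(mgd)), with d = 1.470 m from pivot to centre of mass.
I_cm = mL²/12 = 3.82 × 2.94²/12 = 2.752 kg·m²; I = I_cm + md² = 2.752 + 3.82 × 1.470² = 11.01 kg·m².
T = 2π√(11.01/(3.82 × 9.79 × 1.470)) = 2.81 s.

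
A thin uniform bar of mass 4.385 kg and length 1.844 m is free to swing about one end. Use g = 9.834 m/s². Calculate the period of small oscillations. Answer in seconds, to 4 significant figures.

For a physical pendulum T = 2π√(I/(mgd)), with d = 0.92200 m from pivot to centre of mass.
I_cm = mL²/12 = 4.385 × 1.844²/12 = 1.2425 kg·m²; I = I_cm + md² = 1.2425 + 4.385 × 0.92200² = 4.9702 kg·m².
T = 2π√(4.9702/(4.385 × 9.834 × 0.92200)) = 2.222 s.

2.222 s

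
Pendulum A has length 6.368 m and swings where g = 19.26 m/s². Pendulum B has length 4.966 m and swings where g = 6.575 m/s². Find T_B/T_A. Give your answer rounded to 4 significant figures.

T = 2π√(L/g), so T_B/T_A = √((L_B/g_B)/(L_A/g_A)) = √((4.966/6.575)/(6.368/19.26)) = 1.511.

1.511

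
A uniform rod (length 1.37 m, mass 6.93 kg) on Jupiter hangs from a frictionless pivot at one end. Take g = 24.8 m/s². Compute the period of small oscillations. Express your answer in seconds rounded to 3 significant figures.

1.21 s

For a physical pendulum T = 2π√(I/(mgd)), with d = 0.6850 m from pivot to centre of mass.
I_cm = mL²/12 = 6.93 × 1.37²/12 = 1.084 kg·m²; I = I_cm + md² = 1.084 + 6.93 × 0.6850² = 4.336 kg·m².
T = 2π√(4.336/(6.93 × 24.8 × 0.6850)) = 1.21 s.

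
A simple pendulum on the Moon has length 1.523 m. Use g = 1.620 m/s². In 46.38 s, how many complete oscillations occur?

7

T = 2π√(L/g) = 2π√(1.523/1.620) = 6.0922 s.
Number of complete oscillations = ⌊46.38/6.0922⌋ = ⌊7.6130⌋ = 7.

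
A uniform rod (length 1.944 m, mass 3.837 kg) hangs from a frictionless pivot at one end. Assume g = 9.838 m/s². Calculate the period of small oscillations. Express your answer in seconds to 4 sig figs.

For a physical pendulum T = 2π√(I/(mgd)), with d = 0.97200 m from pivot to centre of mass.
I_cm = mL²/12 = 3.837 × 1.944²/12 = 1.2084 kg·m²; I = I_cm + md² = 1.2084 + 3.837 × 0.97200² = 4.8335 kg·m².
T = 2π√(4.8335/(3.837 × 9.838 × 0.97200)) = 2.280 s.

2.280 s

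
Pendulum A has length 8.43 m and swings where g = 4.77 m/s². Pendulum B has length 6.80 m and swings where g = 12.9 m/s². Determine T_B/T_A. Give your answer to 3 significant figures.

T = 2π√(L/g), so T_B/T_A = √((L_B/g_B)/(L_A/g_A)) = √((6.80/12.9)/(8.43/4.77)) = 0.546.

0.546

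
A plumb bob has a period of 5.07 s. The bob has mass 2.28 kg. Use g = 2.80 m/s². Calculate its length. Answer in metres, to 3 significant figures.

From T = 2π√(L/g), L = gT²/(4π²) = 2.80 × 5.070²/(4π²) = 1.82 m.

1.82 m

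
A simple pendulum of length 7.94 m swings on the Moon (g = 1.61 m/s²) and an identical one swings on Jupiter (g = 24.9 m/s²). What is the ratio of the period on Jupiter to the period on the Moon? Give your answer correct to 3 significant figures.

0.254

T ∝ 1/√g, so T₂/T₁ = √(g₁/g₂) = √(1.61/24.9) = 0.254.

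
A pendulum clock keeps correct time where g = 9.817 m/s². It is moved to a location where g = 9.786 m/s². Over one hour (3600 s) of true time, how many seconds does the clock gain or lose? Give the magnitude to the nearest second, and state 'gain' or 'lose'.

The clock's period scales as T ∝ 1/√g, so T'/T = √(9.817/9.786) = 1.00158.
In 3600 s of true time the clock registers 3600/1.00158 = 3594.3 s, so it loses 6 s.

lose 6 s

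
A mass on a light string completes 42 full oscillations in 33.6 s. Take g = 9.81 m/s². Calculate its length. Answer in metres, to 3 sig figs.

0.159 m

T = 33.6/42 = 0.8000 s.
From T = 2π√(L/g), L = gT²/(4π²) = 9.81 × 0.8000²/(4π²) = 0.159 m.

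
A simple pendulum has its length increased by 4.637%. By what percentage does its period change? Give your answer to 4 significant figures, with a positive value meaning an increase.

2.292%

T ∝ √L, so T'/T = √(1.0464) = 1.0229.
Percentage change in T = (1.0229 − 1) × 100% = 2.292%.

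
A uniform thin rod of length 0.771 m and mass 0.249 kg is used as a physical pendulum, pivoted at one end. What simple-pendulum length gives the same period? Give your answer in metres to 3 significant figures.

0.514 m

The equivalent simple-pendulum length is L_eq = I/(md), where I is about the pivot and d = 0.3855 m.
I_cm = (1/12)mL² = 0.01233 kg·m², so I = I_cm + md² = 0.01233 + 0.03700 = 0.04934 kg·m².
L_eq = 0.04934/(0.249 × 0.3855) = 0.514 m.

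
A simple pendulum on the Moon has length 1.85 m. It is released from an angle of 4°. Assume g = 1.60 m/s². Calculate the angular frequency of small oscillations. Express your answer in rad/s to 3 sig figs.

0.930 rad/s

ω = √(g/L) = √(1.60/1.85) = 0.930 rad/s.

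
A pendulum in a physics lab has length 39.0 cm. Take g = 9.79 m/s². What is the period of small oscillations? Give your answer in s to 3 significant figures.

1.25 s

T = 2π√(L/g) = 2π√(0.390/9.79) = 2π × 0.1996 = 1.25 s.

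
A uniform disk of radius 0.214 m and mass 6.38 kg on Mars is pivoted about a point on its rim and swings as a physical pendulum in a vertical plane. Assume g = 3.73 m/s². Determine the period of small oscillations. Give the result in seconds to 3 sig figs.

I_cm = ½mr² = 0.1461 kg·m². The pivot is at distance d = 0.214 m from the centre of mass.
By the parallel-axis theorem, I = I_cm + md² = 0.1461 + 0.2922 = 0.4383 kg·m².
T = 2π√(I/(mgd)) = 2π√(0.4383/(6.38 × 3.73 × 0.214)) = 1.84 s.

1.84 s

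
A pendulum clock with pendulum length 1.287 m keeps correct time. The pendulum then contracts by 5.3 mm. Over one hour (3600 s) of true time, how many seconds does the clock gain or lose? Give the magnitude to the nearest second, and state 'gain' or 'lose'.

T ∝ √L, so T'/T = √(1.28170/1.287) = 0.997939.
In 3600 s of true time the clock registers 3600/0.997939 = 3607.4 s, so it gains 7 s.

gain 7 s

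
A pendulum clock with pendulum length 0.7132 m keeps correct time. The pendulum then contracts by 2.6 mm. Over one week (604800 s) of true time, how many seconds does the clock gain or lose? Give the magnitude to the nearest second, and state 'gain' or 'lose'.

T ∝ √L, so T'/T = √(0.71060/0.7132) = 0.998176.
In 604800 s of true time the clock registers 604800/0.998176 = 605905.4 s, so it gains 1105 s.

gain 1105 s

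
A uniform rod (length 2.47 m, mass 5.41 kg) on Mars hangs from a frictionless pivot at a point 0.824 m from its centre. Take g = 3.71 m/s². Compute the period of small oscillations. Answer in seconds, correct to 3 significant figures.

For a physical pendulum T = 2π√(I/(mgd)), with d = 0.8240 m from pivot to centre of mass.
I_cm = mL²/12 = 5.41 × 2.47²/12 = 2.750 kg·m²; I = I_cm + md² = 2.750 + 5.41 × 0.8240² = 6.424 kg·m².
T = 2π√(6.424/(5.41 × 3.71 × 0.8240)) = 3.92 s.

3.92 s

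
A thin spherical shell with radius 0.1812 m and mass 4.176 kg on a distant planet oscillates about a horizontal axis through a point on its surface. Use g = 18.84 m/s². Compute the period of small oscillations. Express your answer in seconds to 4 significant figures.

0.7955 s

I_cm = (2/3)mr² = 0.091408 kg·m². The pivot is at distance d = 0.1812 m from the centre of mass.
By the parallel-axis theorem, I = I_cm + md² = 0.091408 + 0.13711 = 0.22852 kg·m².
T = 2π√(I/(mgd)) = 2π√(0.22852/(4.176 × 18.84 × 0.1812)) = 0.7955 s.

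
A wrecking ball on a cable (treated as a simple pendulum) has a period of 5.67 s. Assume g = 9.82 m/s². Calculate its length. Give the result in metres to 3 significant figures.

8.00 m

From T = 2π√(L/g), L = gT²/(4π²) = 9.82 × 5.670²/(4π²) = 8.00 m.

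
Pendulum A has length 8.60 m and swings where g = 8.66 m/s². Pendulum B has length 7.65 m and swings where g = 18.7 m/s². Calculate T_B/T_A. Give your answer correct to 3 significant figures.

T = 2π√(L/g), so T_B/T_A = √((L_B/g_B)/(L_A/g_A)) = √((7.65/18.7)/(8.60/8.66)) = 0.642.

0.642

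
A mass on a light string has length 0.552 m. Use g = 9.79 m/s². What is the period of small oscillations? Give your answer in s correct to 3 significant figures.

1.49 s

T = 2π√(L/g) = 2π√(0.552/9.79) = 2π × 0.2375 = 1.49 s.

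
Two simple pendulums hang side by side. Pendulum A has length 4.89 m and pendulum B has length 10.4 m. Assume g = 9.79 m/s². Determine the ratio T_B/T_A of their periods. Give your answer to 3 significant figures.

1.46

T ∝ √L, so T_B/T_A = √(L_B/L_A) = √(10.4/4.89) = 1.46.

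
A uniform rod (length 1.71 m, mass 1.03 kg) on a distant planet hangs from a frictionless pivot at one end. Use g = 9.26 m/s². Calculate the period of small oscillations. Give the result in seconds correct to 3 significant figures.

2.20 s

For a physical pendulum T = 2π√(I/(mgd)), with d = 0.8550 m from pivot to centre of mass.
I_cm = mL²/12 = 1.03 × 1.71²/12 = 0.2510 kg·m²; I = I_cm + md² = 0.2510 + 1.03 × 0.8550² = 1.004 kg·m².
T = 2π√(1.004/(1.03 × 9.26 × 0.8550)) = 2.20 s.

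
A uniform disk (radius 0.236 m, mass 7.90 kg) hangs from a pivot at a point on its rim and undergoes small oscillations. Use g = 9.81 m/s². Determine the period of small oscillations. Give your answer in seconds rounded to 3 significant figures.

1.19 s

I_cm = ½mr² = 0.2200 kg·m². The pivot is at distance d = 0.236 m from the centre of mass.
By the parallel-axis theorem, I = I_cm + md² = 0.2200 + 0.4400 = 0.6600 kg·m².
T = 2π√(I/(mgd)) = 2π√(0.6600/(7.90 × 9.81 × 0.236)) = 1.19 s.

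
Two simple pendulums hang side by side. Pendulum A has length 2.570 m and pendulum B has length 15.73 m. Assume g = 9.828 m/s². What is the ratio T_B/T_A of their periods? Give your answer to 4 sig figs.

2.474

T ∝ √L, so T_B/T_A = √(L_B/L_A) = √(15.73/2.570) = 2.474.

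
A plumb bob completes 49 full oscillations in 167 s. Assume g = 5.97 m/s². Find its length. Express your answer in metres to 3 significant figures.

T = 167/49 = 3.408 s.
From T = 2π√(L/g), L = gT²/(4π²) = 5.97 × 3.408²/(4π²) = 1.76 m.

1.76 m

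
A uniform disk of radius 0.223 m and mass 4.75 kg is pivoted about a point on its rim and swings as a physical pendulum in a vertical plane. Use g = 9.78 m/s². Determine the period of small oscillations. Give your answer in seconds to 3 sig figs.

1.16 s

I_cm = ½mr² = 0.1181 kg·m². The pivot is at distance d = 0.223 m from the centre of mass.
By the parallel-axis theorem, I = I_cm + md² = 0.1181 + 0.2362 = 0.3543 kg·m².
T = 2π√(I/(mgd)) = 2π√(0.3543/(4.75 × 9.78 × 0.223)) = 1.16 s.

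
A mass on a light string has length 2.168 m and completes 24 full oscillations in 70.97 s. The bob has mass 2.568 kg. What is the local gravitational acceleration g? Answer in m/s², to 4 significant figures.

T = 70.97/24 = 2.9571 s.
From T = 2π√(L/g), g = 4π²L/T² = 4π² × 2.168/2.9571² = 9.788 m/s².

9.788 m/s²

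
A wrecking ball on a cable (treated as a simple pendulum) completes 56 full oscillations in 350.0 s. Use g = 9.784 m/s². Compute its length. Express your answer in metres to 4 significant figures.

9.681 m

T = 350.0/56 = 6.2500 s.
From T = 2π√(L/g), L = gT²/(4π²) = 9.784 × 6.2500²/(4π²) = 9.681 m.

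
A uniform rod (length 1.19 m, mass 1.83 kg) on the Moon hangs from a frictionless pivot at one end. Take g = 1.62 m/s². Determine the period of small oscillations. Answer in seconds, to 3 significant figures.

4.40 s

For a physical pendulum T = 2π√(I/(mgd)), with d = 0.5950 m from pivot to centre of mass.
I_cm = mL²/12 = 1.83 × 1.19²/12 = 0.2160 kg·m²; I = I_cm + md² = 0.2160 + 1.83 × 0.5950² = 0.8638 kg·m².
T = 2π√(0.8638/(1.83 × 1.62 × 0.5950)) = 4.40 s.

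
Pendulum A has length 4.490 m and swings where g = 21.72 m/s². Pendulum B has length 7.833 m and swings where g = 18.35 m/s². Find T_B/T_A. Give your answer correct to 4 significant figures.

T = 2π√(L/g), so T_B/T_A = √((L_B/g_B)/(L_A/g_A)) = √((7.833/18.35)/(4.490/21.72)) = 1.437.

1.437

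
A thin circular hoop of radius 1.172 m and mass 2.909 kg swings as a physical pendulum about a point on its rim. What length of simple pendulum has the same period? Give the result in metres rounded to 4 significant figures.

2.344 m

The equivalent simple-pendulum length is L_eq = I/(md), where I is about the pivot and d = 1.1720 m.
I_cm = mR² = 3.9958 kg·m², so I = I_cm + md² = 3.9958 + 3.9958 = 7.9915 kg·m².
L_eq = 7.9915/(2.909 × 1.1720) = 2.344 m.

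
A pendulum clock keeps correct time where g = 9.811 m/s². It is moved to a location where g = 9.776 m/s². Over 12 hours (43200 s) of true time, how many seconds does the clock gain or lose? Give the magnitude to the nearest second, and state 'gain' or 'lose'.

The clock's period scales as T ∝ 1/√g, so T'/T = √(9.811/9.776) = 1.00179.
In 43200 s of true time the clock registers 43200/1.00179 = 43122.9 s, so it loses 77 s.

lose 77 s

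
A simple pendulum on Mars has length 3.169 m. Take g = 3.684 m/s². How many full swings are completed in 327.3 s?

T = 2π√(L/g) = 2π√(3.169/3.684) = 5.8275 s.
Number of complete oscillations = ⌊327.3/5.8275⌋ = ⌊56.165⌋ = 56.

56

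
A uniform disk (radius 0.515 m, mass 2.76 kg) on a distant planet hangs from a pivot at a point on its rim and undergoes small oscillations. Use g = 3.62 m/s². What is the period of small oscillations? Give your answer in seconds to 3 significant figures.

2.90 s

I_cm = ½mr² = 0.3660 kg·m². The pivot is at distance d = 0.515 m from the centre of mass.
By the parallel-axis theorem, I = I_cm + md² = 0.3660 + 0.7320 = 1.098 kg·m².
T = 2π√(I/(mgd)) = 2π√(1.098/(2.76 × 3.62 × 0.515)) = 2.90 s.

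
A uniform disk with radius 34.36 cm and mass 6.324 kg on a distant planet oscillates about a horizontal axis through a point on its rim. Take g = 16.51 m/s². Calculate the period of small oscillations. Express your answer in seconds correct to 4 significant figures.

I_cm = ½mr² = 0.37331 kg·m². The pivot is at distance d = 0.3436 m from the centre of mass.
By the parallel-axis theorem, I = I_cm + md² = 0.37331 + 0.74662 = 1.1199 kg·m².
T = 2π√(I/(mgd)) = 2π√(1.1199/(6.324 × 16.51 × 0.3436)) = 1.110 s.

1.110 s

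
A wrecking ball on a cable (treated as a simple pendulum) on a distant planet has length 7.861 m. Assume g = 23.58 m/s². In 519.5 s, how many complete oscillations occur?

143

T = 2π√(L/g) = 2π√(7.861/23.58) = 3.6278 s.
Number of complete oscillations = ⌊519.5/3.6278⌋ = ⌊143.20⌋ = 143.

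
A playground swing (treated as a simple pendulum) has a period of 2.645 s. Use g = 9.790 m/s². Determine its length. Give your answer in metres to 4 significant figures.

From T = 2π√(L/g), L = gT²/(4π²) = 9.790 × 2.6450²/(4π²) = 1.735 m.

1.735 m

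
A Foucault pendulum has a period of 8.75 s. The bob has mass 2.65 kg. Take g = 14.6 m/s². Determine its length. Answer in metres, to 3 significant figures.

From T = 2π√(L/g), L = gT²/(4π²) = 14.6 × 8.750²/(4π²) = 28.3 m.

28.3 m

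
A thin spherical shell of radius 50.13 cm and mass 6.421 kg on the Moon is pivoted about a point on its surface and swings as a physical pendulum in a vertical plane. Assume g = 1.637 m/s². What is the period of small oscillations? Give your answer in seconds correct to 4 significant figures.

4.489 s

I_cm = (2/3)mr² = 1.0757 kg·m². The pivot is at distance d = 0.5013 m from the centre of mass.
By the parallel-axis theorem, I = I_cm + md² = 1.0757 + 1.6136 = 2.6893 kg·m².
T = 2π√(I/(mgd)) = 2π√(2.6893/(6.421 × 1.637 × 0.5013)) = 4.489 s.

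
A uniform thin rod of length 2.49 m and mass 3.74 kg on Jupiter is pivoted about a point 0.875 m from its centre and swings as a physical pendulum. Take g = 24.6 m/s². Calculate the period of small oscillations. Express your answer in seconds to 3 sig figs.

For a physical pendulum T = 2π√(I/(mgd)), with d = 0.8750 m from pivot to centre of mass.
I_cm = mL²/12 = 3.74 × 2.49²/12 = 1.932 kg·m²; I = I_cm + md² = 1.932 + 3.74 × 0.8750² = 4.796 kg·m².
T = 2π√(4.796/(3.74 × 24.6 × 0.8750)) = 1.53 s.

1.53 s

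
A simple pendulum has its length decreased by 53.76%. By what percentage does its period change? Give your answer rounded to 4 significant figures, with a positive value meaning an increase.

T ∝ √L, so T'/T = √(0.46240) = 0.68000.
Percentage change in T = (0.68000 − 1) × 100% = -32.00%.

-32.00%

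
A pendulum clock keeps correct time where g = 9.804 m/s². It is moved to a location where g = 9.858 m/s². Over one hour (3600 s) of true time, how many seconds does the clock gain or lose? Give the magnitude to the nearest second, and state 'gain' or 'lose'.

gain 10 s

The clock's period scales as T ∝ 1/√g, so T'/T = √(9.804/9.858) = 0.997257.
In 3600 s of true time the clock registers 3600/0.997257 = 3609.9 s, so it gains 10 s.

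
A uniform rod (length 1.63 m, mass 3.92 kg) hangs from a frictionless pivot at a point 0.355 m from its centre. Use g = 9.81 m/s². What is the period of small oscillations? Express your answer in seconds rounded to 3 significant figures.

For a physical pendulum T = 2π√(I/(mgd)), with d = 0.3550 m from pivot to centre of mass.
I_cm = mL²/12 = 3.92 × 1.63²/12 = 0.8679 kg·m²; I = I_cm + md² = 0.8679 + 3.92 × 0.3550² = 1.362 kg·m².
T = 2π√(1.362/(3.92 × 9.81 × 0.3550)) = 1.98 s.

1.98 s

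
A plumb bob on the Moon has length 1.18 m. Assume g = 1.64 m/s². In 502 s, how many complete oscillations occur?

T = 2π√(L/g) = 2π√(1.18/1.64) = 5.330 s.
Number of complete oscillations = ⌊502/5.330⌋ = ⌊94.19⌋ = 94.

94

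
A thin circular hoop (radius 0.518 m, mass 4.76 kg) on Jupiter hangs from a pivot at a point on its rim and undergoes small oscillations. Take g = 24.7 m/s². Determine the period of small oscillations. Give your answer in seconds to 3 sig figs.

1.29 s

I_cm = mr² = 1.277 kg·m². The pivot is at distance d = 0.518 m from the centre of mass.
By the parallel-axis theorem, I = I_cm + md² = 1.277 + 1.277 = 2.554 kg·m².
T = 2π√(I/(mgd)) = 2π√(2.554/(4.76 × 24.7 × 0.518)) = 1.29 s.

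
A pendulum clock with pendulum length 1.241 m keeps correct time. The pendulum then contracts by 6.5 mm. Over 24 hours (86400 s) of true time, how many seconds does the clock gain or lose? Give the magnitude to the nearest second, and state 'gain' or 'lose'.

T ∝ √L, so T'/T = √(1.23450/1.241) = 0.997378.
In 86400 s of true time the clock registers 86400/0.997378 = 86627.2 s, so it gains 227 s.

gain 227 s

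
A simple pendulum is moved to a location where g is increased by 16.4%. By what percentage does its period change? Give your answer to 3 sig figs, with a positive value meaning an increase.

T ∝ 1/√g, so T'/T = 1/√(1.164) = 0.9269.
Percentage change in T = (0.9269 − 1) × 100% = -7.31%.

-7.31%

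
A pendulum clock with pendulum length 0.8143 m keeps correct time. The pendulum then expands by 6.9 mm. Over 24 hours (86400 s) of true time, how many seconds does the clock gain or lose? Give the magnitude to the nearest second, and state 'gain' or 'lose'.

T ∝ √L, so T'/T = √(0.82120/0.8143) = 1.00423.
In 86400 s of true time the clock registers 86400/1.00423 = 86036.3 s, so it loses 364 s.

lose 364 s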